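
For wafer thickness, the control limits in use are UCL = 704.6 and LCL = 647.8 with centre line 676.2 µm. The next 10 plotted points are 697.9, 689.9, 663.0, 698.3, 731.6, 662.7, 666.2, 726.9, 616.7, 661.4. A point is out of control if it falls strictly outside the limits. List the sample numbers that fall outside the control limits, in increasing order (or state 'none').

Compare each point to [647.8, 704.6]: sample 5 = 731.6 > UCL; sample 8 = 726.9 > UCL; sample 9 = 616.7 < LCL.

5, 8, 9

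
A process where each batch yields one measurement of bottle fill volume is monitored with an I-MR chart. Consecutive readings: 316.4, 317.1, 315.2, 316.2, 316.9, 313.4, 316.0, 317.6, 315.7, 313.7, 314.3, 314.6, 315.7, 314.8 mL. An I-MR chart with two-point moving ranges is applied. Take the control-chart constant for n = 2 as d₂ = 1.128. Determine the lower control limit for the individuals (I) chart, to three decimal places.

X̄ = (316.4 + 317.1 + 315.2 + 316.2 + 316.9 + 313.4 + 316.0 + 317.6 + 315.7 + 313.7 + 314.3 + 314.6 + 315.7 + 314.8) / 14 = 315.5429
Moving ranges: 0.7, 1.9, 1.0, 0.7, 3.5, 2.6, 1.6, 1.9, 2.0, 0.6, 0.3, 1.1, 0.9; M̄R̄ = 18.8000 / 13 = 1.4462
LCL = X̄ − 3·M̄R̄/d₂ = 315.5429 − 3 × 1.4462 / 1.128 = 311.6967

311.697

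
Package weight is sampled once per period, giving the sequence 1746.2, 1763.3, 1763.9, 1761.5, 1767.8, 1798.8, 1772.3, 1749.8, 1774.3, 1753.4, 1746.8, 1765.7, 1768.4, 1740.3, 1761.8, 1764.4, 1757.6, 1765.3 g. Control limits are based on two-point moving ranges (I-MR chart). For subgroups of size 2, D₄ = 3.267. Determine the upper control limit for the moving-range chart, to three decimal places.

Moving ranges: 17.1, 0.6, 2.4, 6.3, 31.0, 26.5, 22.5, 24.5, 20.9, 6.6, 18.9, 2.7, 28.1, 21.5, 2.6, 6.8, 7.7; M̄R̄ = 246.7000 / 17 = 14.5118
UCL_MR = D₄·M̄R̄ = 3.267 × 14.5118 = 47.4099

47.410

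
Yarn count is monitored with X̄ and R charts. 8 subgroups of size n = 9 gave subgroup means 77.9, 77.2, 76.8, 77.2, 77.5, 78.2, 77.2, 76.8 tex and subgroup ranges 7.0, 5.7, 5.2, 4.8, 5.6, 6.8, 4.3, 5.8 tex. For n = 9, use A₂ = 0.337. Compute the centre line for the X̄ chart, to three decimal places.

77.350

X̄̄ = (77.9 + 77.2 + 76.8 + 77.2 + 77.5 + 78.2 + 77.2 + 76.8) / 8 = 618.8000 / 8 = 77.3500
CL = X̄̄ = 77.3500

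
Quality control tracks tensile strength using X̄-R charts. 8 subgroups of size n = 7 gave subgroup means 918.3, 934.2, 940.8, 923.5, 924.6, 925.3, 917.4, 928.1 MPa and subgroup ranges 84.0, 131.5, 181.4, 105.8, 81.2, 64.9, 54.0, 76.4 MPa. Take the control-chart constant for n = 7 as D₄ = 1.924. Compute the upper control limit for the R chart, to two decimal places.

R̄ = (84.0 + 131.5 + 181.4 + 105.8 + 81.2 + 64.9 + 54.0 + 76.4) / 8 = 779.2000 / 8 = 97.4000
UCL_R = D₄·R̄ = 1.924 × 97.4000 = 187.3976

187.40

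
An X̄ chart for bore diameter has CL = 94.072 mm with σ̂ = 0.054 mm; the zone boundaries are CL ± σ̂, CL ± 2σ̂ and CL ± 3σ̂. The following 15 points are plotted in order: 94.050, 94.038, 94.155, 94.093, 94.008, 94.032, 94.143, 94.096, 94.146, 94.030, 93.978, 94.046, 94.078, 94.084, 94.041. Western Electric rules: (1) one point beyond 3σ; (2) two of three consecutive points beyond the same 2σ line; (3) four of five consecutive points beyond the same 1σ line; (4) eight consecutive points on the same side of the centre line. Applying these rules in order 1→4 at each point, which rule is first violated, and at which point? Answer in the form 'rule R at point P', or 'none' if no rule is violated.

Zone of each point (C = within 1σ̂, B = 1σ̂–2σ̂, A = 2σ̂–3σ̂, * = beyond 3σ̂; sign = side of CL): 1:-C, 2:-C, 3:+B, 4:+C, 5:-B, 6:-C, 7:+B, 8:+C, 9:+B, 10:-C, 11:-B, 12:-C, 13:+C, 14:+C, 15:-C
No rule fires across all 15 points.

none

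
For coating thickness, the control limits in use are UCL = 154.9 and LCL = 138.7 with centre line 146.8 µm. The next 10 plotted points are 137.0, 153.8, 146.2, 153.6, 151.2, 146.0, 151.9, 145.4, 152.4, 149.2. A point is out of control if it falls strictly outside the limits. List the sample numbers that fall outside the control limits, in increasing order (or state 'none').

Compare each point to [138.7, 154.9]: sample 1 = 137.0 < LCL.

1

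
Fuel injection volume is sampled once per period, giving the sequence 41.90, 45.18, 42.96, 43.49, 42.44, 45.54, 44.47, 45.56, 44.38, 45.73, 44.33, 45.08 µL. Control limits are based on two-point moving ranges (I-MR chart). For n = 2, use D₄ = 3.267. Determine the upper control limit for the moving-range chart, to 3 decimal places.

5.055

Moving ranges: 3.28, 2.22, 0.53, 1.05, 3.10, 1.07, 1.09, 1.18, 1.35, 1.40, 0.75; M̄R̄ = 17.0200 / 11 = 1.5473
UCL_MR = D₄·M̄R̄ = 3.267 × 1.5473 = 5.0549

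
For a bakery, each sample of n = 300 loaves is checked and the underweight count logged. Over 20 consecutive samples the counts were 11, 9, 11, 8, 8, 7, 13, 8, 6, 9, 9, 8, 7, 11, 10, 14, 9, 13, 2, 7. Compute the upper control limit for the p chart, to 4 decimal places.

p̄ = Σdᵢ / (k·n) = 180 / (20 × 300) = 0.03000
UCL = p̄ + 3·√(p̄(1−p̄)/n) = 0.03000 + 3 × √(0.03000×0.97000/300) = 0.03000 + 3 × 0.00985 = 0.05955

0.0595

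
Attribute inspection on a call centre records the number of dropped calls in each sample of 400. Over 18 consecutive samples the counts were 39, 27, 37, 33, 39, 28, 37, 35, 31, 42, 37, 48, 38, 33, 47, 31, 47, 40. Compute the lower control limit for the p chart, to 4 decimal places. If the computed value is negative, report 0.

0.0494

p̄ = Σdᵢ / (k·n) = 669 / (18 × 400) = 0.09292
LCL = p̄ − 3·√(p̄(1−p̄)/n) = 0.09292 − 3 × 0.01452 = 0.04937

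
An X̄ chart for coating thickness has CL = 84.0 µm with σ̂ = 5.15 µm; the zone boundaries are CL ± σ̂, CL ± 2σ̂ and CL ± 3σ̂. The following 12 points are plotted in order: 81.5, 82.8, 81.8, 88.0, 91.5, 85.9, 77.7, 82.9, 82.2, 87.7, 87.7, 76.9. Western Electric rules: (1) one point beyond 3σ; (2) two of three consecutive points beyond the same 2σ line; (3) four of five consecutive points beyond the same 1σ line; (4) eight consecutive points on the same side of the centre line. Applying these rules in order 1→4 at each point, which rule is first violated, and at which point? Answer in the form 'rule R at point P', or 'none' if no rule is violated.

Zone of each point (C = within 1σ̂, B = 1σ̂–2σ̂, A = 2σ̂–3σ̂, * = beyond 3σ̂; sign = side of CL): 1:-C, 2:-C, 3:-C, 4:+C, 5:+B, 6:+C, 7:-B, 8:-C, 9:-C, 10:+C, 11:+C, 12:-B
No rule fires across all 12 points.

none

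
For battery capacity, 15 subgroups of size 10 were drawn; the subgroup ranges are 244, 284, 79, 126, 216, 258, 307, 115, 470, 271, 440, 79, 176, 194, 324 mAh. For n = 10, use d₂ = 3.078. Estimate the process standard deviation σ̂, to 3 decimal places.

77.605

R̄ = (244 + 284 + 79 + 126 + 216 + 258 + 307 + 115 + 470 + 271 + 440 + 79 + 176 + 194 + 324) / 15 = 238.8667
σ̂ = R̄ / d₂ = 238.8667 / 3.078 = 77.6045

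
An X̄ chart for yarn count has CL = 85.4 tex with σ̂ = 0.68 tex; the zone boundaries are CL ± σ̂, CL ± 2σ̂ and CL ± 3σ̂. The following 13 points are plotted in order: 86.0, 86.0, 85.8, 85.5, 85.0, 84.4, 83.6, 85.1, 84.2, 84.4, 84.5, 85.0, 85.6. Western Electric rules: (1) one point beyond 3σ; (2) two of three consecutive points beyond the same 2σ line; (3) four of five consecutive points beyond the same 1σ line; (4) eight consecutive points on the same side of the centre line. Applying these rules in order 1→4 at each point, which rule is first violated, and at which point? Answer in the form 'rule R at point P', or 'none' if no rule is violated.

Zone of each point (C = within 1σ̂, B = 1σ̂–2σ̂, A = 2σ̂–3σ̂, * = beyond 3σ̂; sign = side of CL): 1:+C, 2:+C, 3:+C, 4:+C, 5:-C, 6:-B, 7:-A, 8:-C, 9:-B, 10:-B, 11:-B, 12:-C, 13:+C
Rule 3 (four of five consecutive points beyond the same 1σ limit) is satisfied at point 10.

rule 3 at point 10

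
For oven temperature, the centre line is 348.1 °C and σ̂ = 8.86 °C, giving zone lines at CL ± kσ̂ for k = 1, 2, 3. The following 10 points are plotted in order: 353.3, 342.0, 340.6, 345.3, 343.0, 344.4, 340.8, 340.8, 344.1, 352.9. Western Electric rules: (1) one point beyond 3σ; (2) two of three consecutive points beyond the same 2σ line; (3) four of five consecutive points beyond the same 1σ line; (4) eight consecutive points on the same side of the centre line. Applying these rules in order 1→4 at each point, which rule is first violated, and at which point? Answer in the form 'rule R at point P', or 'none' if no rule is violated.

Zone of each point (C = within 1σ̂, B = 1σ̂–2σ̂, A = 2σ̂–3σ̂, * = beyond 3σ̂; sign = side of CL): 1:+C, 2:-C, 3:-C, 4:-C, 5:-C, 6:-C, 7:-C, 8:-C, 9:-C, 10:+C
Rule 4 (eight consecutive points on the same side of the centre line) is satisfied at point 9.

rule 4 at point 9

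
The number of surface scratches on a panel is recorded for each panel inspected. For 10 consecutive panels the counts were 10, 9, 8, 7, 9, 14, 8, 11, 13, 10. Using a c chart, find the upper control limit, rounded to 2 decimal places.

c̄ = (10 + 9 + 8 + 7 + 9 + 14 + 8 + 11 + 13 + 10) / 10 = 99 / 10 = 9.9000
UCL = c̄ + 3√c̄ = 9.9000 + 3 × √9.9000 = 9.9000 + 3 × 3.1464 = 19.3393

19.34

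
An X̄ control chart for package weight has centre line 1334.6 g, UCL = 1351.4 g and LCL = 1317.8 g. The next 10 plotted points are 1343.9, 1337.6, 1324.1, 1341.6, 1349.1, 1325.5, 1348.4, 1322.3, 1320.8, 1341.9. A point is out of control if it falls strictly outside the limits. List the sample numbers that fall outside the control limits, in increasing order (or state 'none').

All 10 points lie within [1317.8, 1351.4].

none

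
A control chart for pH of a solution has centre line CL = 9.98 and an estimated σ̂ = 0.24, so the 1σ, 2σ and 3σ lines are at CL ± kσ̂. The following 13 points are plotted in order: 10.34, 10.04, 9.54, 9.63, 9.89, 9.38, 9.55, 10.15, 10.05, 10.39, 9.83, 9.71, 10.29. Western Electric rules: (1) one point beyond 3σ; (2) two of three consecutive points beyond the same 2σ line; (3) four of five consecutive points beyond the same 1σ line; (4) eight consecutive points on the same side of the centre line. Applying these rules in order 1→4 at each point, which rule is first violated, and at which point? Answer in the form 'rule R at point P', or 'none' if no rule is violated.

rule 3 at point 7

Zone of each point (C = within 1σ̂, B = 1σ̂–2σ̂, A = 2σ̂–3σ̂, * = beyond 3σ̂; sign = side of CL): 1:+B, 2:+C, 3:-B, 4:-B, 5:-C, 6:-A, 7:-B, 8:+C, 9:+C, 10:+B, 11:-C, 12:-B, 13:+B
Rule 3 (four of five consecutive points beyond the same 1σ limit) is satisfied at point 7.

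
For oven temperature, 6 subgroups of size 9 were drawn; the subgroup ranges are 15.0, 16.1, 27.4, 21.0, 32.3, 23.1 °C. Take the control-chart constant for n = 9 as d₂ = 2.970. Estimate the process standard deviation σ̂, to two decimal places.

R̄ = (15.0 + 16.1 + 27.4 + 21.0 + 32.3 + 23.1) / 6 = 22.4833
σ̂ = R̄ / d₂ = 22.4833 / 2.970 = 7.5701

7.57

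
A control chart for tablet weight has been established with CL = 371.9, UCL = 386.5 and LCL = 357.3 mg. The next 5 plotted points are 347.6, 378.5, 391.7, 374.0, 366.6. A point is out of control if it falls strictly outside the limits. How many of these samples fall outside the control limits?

2

Compare each point to [357.3, 386.5]: sample 1 = 347.6 < LCL; sample 3 = 391.7 > UCL.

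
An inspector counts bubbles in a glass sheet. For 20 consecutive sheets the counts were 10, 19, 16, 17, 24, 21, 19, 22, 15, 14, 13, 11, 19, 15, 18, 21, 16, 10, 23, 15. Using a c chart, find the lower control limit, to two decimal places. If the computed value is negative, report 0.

4.57

c̄ = (10 + 19 + 16 + 17 + 24 + 21 + 19 + 22 + 15 + 14 + 13 + 11 + 19 + 15 + 18 + 21 + 16 + 10 + 23 + 15) / 20 = 338 / 20 = 16.9000
LCL = c̄ − 3√c̄ = 16.9000 − 3 × 4.1110 = 4.5671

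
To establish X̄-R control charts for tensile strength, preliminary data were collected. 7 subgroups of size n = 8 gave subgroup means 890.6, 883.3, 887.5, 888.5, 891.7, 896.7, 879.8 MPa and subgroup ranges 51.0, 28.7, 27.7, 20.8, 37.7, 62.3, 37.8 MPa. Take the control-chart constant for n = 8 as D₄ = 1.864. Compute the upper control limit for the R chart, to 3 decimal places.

R̄ = (51.0 + 28.7 + 27.7 + 20.8 + 37.7 + 62.3 + 37.8) / 7 = 266.0000 / 7 = 38.0000
UCL_R = D₄·R̄ = 1.864 × 38.0000 = 70.8320

70.832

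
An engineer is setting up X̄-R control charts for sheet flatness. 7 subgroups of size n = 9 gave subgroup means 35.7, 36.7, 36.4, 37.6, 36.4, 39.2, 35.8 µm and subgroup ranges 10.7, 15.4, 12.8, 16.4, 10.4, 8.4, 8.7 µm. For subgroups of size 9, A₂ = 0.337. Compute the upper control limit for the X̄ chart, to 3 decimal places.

X̄̄ = (35.7 + 36.7 + 36.4 + 37.6 + 36.4 + 39.2 + 35.8) / 7 = 257.8000 / 7 = 36.8286
R̄ = (10.7 + 15.4 + 12.8 + 16.4 + 10.4 + 8.4 + 8.7) / 7 = 82.8000 / 7 = 11.8286
UCL = X̄̄ + A₂·R̄ = 36.8286 + 0.337 × 11.8286 = 40.8148

40.815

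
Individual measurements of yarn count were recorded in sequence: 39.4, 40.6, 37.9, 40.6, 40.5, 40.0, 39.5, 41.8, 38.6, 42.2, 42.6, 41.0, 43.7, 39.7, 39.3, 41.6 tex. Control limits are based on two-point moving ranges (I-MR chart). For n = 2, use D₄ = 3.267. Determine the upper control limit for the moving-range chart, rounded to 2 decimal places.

6.14

Moving ranges: 1.2, 2.7, 2.7, 0.1, 0.5, 0.5, 2.3, 3.2, 3.6, 0.4, 1.6, 2.7, 4.0, 0.4, 2.3; M̄R̄ = 28.2000 / 15 = 1.8800
UCL_MR = D₄·M̄R̄ = 3.267 × 1.8800 = 6.1420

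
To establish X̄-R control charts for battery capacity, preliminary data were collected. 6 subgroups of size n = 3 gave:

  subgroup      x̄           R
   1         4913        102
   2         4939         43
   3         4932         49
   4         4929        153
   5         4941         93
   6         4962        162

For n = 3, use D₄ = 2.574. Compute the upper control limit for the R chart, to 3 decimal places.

258.258

R̄ = (102 + 43 + 49 + 153 + 93 + 162) / 6 = 602.0000 / 6 = 100.3333
UCL_R = D₄·R̄ = 2.574 × 100.3333 = 258.2580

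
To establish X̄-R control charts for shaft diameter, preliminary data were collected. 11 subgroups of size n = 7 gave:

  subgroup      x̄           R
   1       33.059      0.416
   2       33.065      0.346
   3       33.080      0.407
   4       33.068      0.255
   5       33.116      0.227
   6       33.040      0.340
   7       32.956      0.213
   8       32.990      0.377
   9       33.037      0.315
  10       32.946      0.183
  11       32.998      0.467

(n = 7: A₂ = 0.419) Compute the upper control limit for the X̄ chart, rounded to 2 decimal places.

X̄̄ = (33.059 + 33.065 + 33.080 + 33.068 + 33.116 + 33.040 + 32.956 + 32.990 + 33.037 + 32.946 + 32.998) / 11 = 363.3550 / 11 = 33.0323
R̄ = (0.416 + 0.346 + 0.407 + 0.255 + 0.227 + 0.340 + 0.213 + 0.377 + 0.315 + 0.183 + 0.467) / 11 = 3.5460 / 11 = 0.3224
UCL = X̄̄ + A₂·R̄ = 33.0323 + 0.419 × 0.3224 = 33.1673

33.17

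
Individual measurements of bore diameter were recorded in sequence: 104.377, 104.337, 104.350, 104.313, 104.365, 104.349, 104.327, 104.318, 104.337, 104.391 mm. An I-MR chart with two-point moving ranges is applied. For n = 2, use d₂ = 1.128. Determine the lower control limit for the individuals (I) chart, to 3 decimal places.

104.269

X̄ = (104.377 + 104.337 + 104.350 + 104.313 + 104.365 + 104.349 + 104.327 + 104.318 + 104.337 + 104.391) / 10 = 104.3464
Moving ranges: 0.040, 0.013, 0.037, 0.052, 0.016, 0.022, 0.009, 0.019, 0.054; M̄R̄ = 0.2620 / 9 = 0.0291
LCL = X̄ − 3·M̄R̄/d₂ = 104.3464 − 3 × 0.0291 / 1.128 = 104.2690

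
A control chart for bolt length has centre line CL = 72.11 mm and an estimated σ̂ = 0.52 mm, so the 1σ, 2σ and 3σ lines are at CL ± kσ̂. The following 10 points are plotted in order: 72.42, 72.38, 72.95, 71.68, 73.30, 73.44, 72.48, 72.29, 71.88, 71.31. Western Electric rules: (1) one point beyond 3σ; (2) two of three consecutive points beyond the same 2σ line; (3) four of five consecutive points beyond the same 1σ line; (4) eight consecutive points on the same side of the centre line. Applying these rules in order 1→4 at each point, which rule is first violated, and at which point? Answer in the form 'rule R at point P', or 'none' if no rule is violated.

rule 2 at point 6

Zone of each point (C = within 1σ̂, B = 1σ̂–2σ̂, A = 2σ̂–3σ̂, * = beyond 3σ̂; sign = side of CL): 1:+C, 2:+C, 3:+B, 4:-C, 5:+A, 6:+A, 7:+C, 8:+C, 9:-C, 10:-B
Rule 2 (two of three consecutive points beyond the same 2σ limit) is satisfied at point 6.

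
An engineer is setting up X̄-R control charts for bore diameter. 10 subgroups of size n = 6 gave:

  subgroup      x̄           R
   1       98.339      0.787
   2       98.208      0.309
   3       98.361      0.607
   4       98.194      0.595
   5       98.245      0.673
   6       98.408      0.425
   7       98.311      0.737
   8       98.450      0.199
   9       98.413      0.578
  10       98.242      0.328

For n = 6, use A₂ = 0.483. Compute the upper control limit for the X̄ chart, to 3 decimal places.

X̄̄ = (98.339 + 98.208 + 98.361 + 98.194 + 98.245 + 98.408 + 98.311 + 98.450 + 98.413 + 98.242) / 10 = 983.1710 / 10 = 98.3171
R̄ = (0.787 + 0.309 + 0.607 + 0.595 + 0.673 + 0.425 + 0.737 + 0.199 + 0.578 + 0.328) / 10 = 5.2380 / 10 = 0.5238
UCL = X̄̄ + A₂·R̄ = 98.3171 + 0.483 × 0.5238 = 98.5701

98.570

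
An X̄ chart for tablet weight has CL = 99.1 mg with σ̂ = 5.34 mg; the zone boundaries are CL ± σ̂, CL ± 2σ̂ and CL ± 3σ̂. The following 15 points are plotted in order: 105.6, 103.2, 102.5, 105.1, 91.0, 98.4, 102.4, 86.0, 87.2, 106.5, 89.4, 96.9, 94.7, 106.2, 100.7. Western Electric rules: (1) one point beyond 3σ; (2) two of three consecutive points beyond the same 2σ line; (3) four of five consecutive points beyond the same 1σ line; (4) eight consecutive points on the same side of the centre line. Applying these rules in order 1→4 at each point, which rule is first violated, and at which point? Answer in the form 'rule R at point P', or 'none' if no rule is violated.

Zone of each point (C = within 1σ̂, B = 1σ̂–2σ̂, A = 2σ̂–3σ̂, * = beyond 3σ̂; sign = side of CL): 1:+B, 2:+C, 3:+C, 4:+B, 5:-B, 6:-C, 7:+C, 8:-A, 9:-A, 10:+B, 11:-B, 12:-C, 13:-C, 14:+B, 15:+C
Rule 2 (two of three consecutive points beyond the same 2σ limit) is satisfied at point 9.

rule 2 at point 9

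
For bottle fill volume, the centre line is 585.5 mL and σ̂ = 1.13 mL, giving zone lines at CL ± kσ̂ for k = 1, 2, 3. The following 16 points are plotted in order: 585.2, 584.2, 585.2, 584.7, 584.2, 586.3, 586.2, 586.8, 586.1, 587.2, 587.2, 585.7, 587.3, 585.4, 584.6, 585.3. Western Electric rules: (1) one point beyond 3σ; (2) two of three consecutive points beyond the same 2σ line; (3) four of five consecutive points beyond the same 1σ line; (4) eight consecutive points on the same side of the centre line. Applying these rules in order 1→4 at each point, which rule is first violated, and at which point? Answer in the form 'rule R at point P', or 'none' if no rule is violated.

rule 4 at point 13

Zone of each point (C = within 1σ̂, B = 1σ̂–2σ̂, A = 2σ̂–3σ̂, * = beyond 3σ̂; sign = side of CL): 1:-C, 2:-B, 3:-C, 4:-C, 5:-B, 6:+C, 7:+C, 8:+B, 9:+C, 10:+B, 11:+B, 12:+C, 13:+B, 14:-C, 15:-C, 16:-C
Rule 4 (eight consecutive points on the same side of the centre line) is satisfied at point 13.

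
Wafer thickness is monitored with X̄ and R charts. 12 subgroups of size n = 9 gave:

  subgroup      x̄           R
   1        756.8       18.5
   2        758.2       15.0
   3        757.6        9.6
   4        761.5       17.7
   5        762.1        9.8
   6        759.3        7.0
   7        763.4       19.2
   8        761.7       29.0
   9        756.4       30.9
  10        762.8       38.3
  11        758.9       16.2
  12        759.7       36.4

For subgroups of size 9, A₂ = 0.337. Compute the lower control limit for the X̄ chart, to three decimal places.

X̄̄ = (756.8 + 758.2 + 757.6 + 761.5 + 762.1 + 759.3 + 763.4 + 761.7 + 756.4 + 762.8 + 758.9 + 759.7) / 12 = 9118.4000 / 12 = 759.8667
R̄ = (18.5 + 15.0 + 9.6 + 17.7 + 9.8 + 7.0 + 19.2 + 29.0 + 30.9 + 38.3 + 16.2 + 36.4) / 12 = 247.6000 / 12 = 20.6333
LCL = X̄̄ − A₂·R̄ = 759.8667 − 0.337 × 20.6333 = 752.9132

752.913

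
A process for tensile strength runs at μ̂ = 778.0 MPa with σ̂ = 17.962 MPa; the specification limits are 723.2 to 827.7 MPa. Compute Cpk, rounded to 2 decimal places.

Cpu = (USL − μ̂) / (3σ̂) = (827.7 − 778.0) / (3 × 17.962) = 0.9223; Cpl = (μ̂ − LSL) / (3σ̂) = (778.0 − 723.2) / (3 × 17.962) = 1.0170; Cpk = min(Cpu, Cpl) = 0.9223

0.92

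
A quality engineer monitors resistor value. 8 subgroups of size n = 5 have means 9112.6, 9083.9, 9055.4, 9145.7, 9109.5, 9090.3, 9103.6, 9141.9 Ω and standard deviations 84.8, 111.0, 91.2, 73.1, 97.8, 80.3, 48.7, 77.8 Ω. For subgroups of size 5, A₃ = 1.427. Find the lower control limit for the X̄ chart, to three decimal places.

X̄̄ = (9112.6 + 9083.9 + 9055.4 + 9145.7 + 9109.5 + 9090.3 + 9103.6 + 9141.9) / 8 = 9105.3625
s̄ = (84.8 + 111.0 + 91.2 + 73.1 + 97.8 + 80.3 + 48.7 + 77.8) / 8 = 83.0875
LCL = X̄̄ − A₃·s̄ = 9105.3625 − 1.427 × 83.0875 = 8986.7966

8986.797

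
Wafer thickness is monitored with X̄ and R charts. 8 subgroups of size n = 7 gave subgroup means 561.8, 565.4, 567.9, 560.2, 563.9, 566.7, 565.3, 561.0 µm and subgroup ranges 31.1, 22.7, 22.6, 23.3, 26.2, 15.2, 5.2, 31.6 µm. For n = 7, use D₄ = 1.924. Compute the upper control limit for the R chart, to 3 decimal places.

R̄ = (31.1 + 22.7 + 22.6 + 23.3 + 26.2 + 15.2 + 5.2 + 31.6) / 8 = 177.9000 / 8 = 22.2375
UCL_R = D₄·R̄ = 1.924 × 22.2375 = 42.7850

42.785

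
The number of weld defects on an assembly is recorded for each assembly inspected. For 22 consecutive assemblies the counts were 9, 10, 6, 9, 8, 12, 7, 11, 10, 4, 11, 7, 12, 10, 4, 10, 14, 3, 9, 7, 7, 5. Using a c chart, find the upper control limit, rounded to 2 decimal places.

c̄ = (9 + 10 + 6 + 9 + 8 + 12 + 7 + 11 + 10 + 4 + 11 + 7 + 12 + 10 + 4 + 10 + 14 + 3 + 9 + 7 + 7 + 5) / 22 = 185 / 22 = 8.4091
UCL = c̄ + 3√c̄ = 8.4091 + 3 × √8.4091 = 8.4091 + 3 × 2.8998 = 17.1086

17.11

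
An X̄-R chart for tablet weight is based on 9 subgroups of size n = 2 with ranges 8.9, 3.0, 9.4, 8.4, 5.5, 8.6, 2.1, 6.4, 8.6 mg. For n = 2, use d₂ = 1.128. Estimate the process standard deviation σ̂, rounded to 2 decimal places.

6.00

R̄ = (8.9 + 3.0 + 9.4 + 8.4 + 5.5 + 8.6 + 2.1 + 6.4 + 8.6) / 9 = 6.7667
σ̂ = R̄ / d₂ = 6.7667 / 1.128 = 5.9988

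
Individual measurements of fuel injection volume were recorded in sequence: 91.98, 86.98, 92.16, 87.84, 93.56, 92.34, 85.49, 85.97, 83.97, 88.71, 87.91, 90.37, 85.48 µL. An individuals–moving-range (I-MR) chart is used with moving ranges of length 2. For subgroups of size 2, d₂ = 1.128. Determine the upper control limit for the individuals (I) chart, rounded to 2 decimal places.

98.35

X̄ = (91.98 + 86.98 + 92.16 + 87.84 + 93.56 + 92.34 + 85.49 + 85.97 + 83.97 + 88.71 + 87.91 + 90.37 + 85.48) / 13 = 88.6738
Moving ranges: 5.00, 5.18, 4.32, 5.72, 1.22, 6.85, 0.48, 2.00, 4.74, 0.80, 2.46, 4.89; M̄R̄ = 43.6600 / 12 = 3.6383
UCL = X̄ + 3·M̄R̄/d₂ = 88.6738 + 3 × 3.6383 / 1.128 = 98.3503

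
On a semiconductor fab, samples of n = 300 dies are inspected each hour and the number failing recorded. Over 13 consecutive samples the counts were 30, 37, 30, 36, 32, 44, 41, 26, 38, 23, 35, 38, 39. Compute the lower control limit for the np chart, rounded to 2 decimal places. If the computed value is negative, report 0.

17.95

p̄ = Σdᵢ / (k·n) = 449 / (13 × 300) = 0.11513
LCL = np̄ − 3·√(np̄(1−p̄)) = 34.5385 − 3 × 5.5283 = 17.9536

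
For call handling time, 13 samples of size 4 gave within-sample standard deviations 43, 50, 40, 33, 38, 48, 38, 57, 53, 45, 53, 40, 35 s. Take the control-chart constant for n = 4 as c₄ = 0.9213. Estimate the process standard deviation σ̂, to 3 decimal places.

47.842

s̄ = (43 + 50 + 40 + 33 + 38 + 48 + 38 + 57 + 53 + 45 + 53 + 40 + 35) / 13 = 44.0769
σ̂ = s̄ / c₄ = 44.0769 / 0.9213 = 47.8421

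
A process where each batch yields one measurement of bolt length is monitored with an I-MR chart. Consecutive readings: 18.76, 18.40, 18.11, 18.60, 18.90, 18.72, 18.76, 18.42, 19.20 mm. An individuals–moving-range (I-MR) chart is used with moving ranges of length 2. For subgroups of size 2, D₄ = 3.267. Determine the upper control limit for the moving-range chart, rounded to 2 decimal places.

1.14

Moving ranges: 0.36, 0.29, 0.49, 0.30, 0.18, 0.04, 0.34, 0.78; M̄R̄ = 2.7800 / 8 = 0.3475
UCL_MR = D₄·M̄R̄ = 3.267 × 0.3475 = 1.1353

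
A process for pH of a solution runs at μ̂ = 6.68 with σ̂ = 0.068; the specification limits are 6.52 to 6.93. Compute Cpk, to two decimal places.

0.78

Cpu = (USL − μ̂) / (3σ̂) = (6.93 − 6.68) / (3 × 0.068) = 1.2255; Cpl = (μ̂ − LSL) / (3σ̂) = (6.68 − 6.52) / (3 × 0.068) = 0.7843; Cpk = min(Cpu, Cpl) = 0.7843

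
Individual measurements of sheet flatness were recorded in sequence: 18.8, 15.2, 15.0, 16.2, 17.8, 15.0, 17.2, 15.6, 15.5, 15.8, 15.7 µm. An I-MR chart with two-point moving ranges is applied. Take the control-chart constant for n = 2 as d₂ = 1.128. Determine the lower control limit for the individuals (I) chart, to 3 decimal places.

12.520

X̄ = (18.8 + 15.2 + 15.0 + 16.2 + 17.8 + 15.0 + 17.2 + 15.6 + 15.5 + 15.8 + 15.7) / 11 = 16.1636
Moving ranges: 3.6, 0.2, 1.2, 1.6, 2.8, 2.2, 1.6, 0.1, 0.3, 0.1; M̄R̄ = 13.7000 / 10 = 1.3700
LCL = X̄ − 3·M̄R̄/d₂ = 16.1636 − 3 × 1.3700 / 1.128 = 12.5200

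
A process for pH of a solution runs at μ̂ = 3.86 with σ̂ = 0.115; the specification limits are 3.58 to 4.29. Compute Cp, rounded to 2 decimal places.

Cp = (USL − LSL) / (6σ̂) = (4.29 − 3.58) / (6 × 0.115) = 0.7100 / 0.6900 = 1.0290

1.03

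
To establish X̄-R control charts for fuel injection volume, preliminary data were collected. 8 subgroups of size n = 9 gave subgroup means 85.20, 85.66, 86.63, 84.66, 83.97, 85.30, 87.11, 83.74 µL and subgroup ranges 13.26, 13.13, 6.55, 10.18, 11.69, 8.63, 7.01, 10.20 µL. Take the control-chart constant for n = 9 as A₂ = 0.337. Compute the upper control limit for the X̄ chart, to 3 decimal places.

X̄̄ = (85.20 + 85.66 + 86.63 + 84.66 + 83.97 + 85.30 + 87.11 + 83.74) / 8 = 682.2700 / 8 = 85.2837
R̄ = (13.26 + 13.13 + 6.55 + 10.18 + 11.69 + 8.63 + 7.01 + 10.20) / 8 = 80.6500 / 8 = 10.0813
UCL = X̄̄ + A₂·R̄ = 85.2837 + 0.337 × 10.0813 = 88.6811

88.681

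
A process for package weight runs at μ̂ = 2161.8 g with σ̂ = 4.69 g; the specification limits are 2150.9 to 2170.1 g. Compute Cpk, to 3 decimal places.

Cpu = (USL − μ̂) / (3σ̂) = (2170.1 − 2161.8) / (3 × 4.69) = 0.5899; Cpl = (μ̂ − LSL) / (3σ̂) = (2161.8 − 2150.9) / (3 × 4.69) = 0.7747; Cpk = min(Cpu, Cpl) = 0.5899

0.590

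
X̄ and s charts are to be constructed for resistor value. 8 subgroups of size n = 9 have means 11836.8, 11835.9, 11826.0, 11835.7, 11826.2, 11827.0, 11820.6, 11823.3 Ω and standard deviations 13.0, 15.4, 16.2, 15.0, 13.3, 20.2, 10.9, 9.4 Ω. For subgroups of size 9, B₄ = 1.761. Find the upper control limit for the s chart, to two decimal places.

24.96

s̄ = (13.0 + 15.4 + 16.2 + 15.0 + 13.3 + 20.2 + 10.9 + 9.4) / 8 = 14.1750
UCL_s = B₄·s̄ = 1.761 × 14.1750 = 24.9622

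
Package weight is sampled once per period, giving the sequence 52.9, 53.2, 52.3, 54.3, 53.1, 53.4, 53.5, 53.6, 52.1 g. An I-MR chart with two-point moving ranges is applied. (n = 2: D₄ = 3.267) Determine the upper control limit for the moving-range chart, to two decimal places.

2.61

Moving ranges: 0.3, 0.9, 2.0, 1.2, 0.3, 0.1, 0.1, 1.5; M̄R̄ = 6.4000 / 8 = 0.8000
UCL_MR = D₄·M̄R̄ = 3.267 × 0.8000 = 2.6136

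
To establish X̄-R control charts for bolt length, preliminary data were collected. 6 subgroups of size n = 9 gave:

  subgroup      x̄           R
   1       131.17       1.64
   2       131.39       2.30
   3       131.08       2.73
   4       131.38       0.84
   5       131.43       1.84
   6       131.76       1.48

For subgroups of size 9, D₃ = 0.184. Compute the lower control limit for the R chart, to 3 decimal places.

0.332

R̄ = (1.64 + 2.30 + 2.73 + 0.84 + 1.84 + 1.48) / 6 = 10.8300 / 6 = 1.8050
LCL_R = D₃·R̄ = 0.184 × 1.8050 = 0.3321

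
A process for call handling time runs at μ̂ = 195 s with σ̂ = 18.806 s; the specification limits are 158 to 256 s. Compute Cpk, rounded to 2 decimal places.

0.66

Cpu = (USL − μ̂) / (3σ̂) = (256 − 195) / (3 × 18.806) = 1.0812; Cpl = (μ̂ − LSL) / (3σ̂) = (195 − 158) / (3 × 18.806) = 0.6558; Cpk = min(Cpu, Cpl) = 0.6558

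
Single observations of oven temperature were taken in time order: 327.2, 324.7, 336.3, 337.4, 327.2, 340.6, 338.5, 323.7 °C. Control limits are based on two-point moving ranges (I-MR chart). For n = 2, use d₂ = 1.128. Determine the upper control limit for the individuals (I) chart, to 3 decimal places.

X̄ = (327.2 + 324.7 + 336.3 + 337.4 + 327.2 + 340.6 + 338.5 + 323.7) / 8 = 331.9500
Moving ranges: 2.5, 11.6, 1.1, 10.2, 13.4, 2.1, 14.8; M̄R̄ = 55.7000 / 7 = 7.9571
UCL = X̄ + 3·M̄R̄/d₂ = 331.9500 + 3 × 7.9571 / 1.128 = 353.1126

353.113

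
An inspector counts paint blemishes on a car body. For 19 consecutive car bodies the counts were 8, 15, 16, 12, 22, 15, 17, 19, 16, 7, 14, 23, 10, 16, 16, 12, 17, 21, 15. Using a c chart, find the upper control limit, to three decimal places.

c̄ = (8 + 15 + 16 + 12 + 22 + 15 + 17 + 19 + 16 + 7 + 14 + 23 + 10 + 16 + 16 + 12 + 17 + 21 + 15) / 19 = 291 / 19 = 15.3158
UCL = c̄ + 3√c̄ = 15.3158 + 3 × √15.3158 = 15.3158 + 3 × 3.9135 = 27.0564

27.056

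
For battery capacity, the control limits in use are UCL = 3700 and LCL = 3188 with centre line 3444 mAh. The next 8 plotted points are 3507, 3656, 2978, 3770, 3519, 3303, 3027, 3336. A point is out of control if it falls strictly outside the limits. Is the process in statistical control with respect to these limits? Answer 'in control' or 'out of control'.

out of control

Compare each point to [3188, 3700]: sample 3 = 2978 < LCL; sample 4 = 3770 > UCL; sample 7 = 3027 < LCL.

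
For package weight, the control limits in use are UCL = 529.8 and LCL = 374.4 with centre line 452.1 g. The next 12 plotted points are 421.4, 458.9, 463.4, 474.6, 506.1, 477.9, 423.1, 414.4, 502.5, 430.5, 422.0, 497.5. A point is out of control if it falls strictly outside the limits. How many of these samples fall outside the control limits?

All 12 points lie within [374.4, 529.8].

0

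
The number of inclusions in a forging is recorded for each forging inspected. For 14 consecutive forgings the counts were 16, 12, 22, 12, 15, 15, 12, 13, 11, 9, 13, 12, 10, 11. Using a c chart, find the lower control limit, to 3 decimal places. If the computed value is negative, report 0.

c̄ = (16 + 12 + 22 + 12 + 15 + 15 + 12 + 13 + 11 + 9 + 13 + 12 + 10 + 11) / 14 = 183 / 14 = 13.0714
LCL = c̄ − 3√c̄ = 13.0714 − 3 × 3.6154 = 2.2251

2.225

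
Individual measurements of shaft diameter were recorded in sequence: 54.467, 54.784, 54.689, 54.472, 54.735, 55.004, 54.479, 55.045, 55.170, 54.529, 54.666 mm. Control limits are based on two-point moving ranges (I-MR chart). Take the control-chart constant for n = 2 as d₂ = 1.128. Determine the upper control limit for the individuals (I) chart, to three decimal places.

55.570

X̄ = (54.467 + 54.784 + 54.689 + 54.472 + 54.735 + 55.004 + 54.479 + 55.045 + 55.170 + 54.529 + 54.666) / 11 = 54.7309
Moving ranges: 0.317, 0.095, 0.217, 0.263, 0.269, 0.525, 0.566, 0.125, 0.641, 0.137; M̄R̄ = 3.1550 / 10 = 0.3155
UCL = X̄ + 3·M̄R̄/d₂ = 54.7309 + 3 × 0.3155 / 1.128 = 55.5700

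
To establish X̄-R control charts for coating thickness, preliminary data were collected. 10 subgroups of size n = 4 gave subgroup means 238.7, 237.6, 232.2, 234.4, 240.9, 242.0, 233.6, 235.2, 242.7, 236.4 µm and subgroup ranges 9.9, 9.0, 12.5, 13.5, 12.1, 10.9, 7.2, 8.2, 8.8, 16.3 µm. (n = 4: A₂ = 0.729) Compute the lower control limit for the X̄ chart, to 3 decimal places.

X̄̄ = (238.7 + 237.6 + 232.2 + 234.4 + 240.9 + 242.0 + 233.6 + 235.2 + 242.7 + 236.4) / 10 = 2373.7000 / 10 = 237.3700
R̄ = (9.9 + 9.0 + 12.5 + 13.5 + 12.1 + 10.9 + 7.2 + 8.2 + 8.8 + 16.3) / 10 = 108.4000 / 10 = 10.8400
LCL = X̄̄ − A₂·R̄ = 237.3700 − 0.729 × 10.8400 = 229.4676

229.468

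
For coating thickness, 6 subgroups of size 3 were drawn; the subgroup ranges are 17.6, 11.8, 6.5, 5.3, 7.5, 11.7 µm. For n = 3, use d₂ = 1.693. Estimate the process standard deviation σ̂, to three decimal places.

R̄ = (17.6 + 11.8 + 6.5 + 5.3 + 7.5 + 11.7) / 6 = 10.0667
σ̂ = R̄ / d₂ = 10.0667 / 1.693 = 5.9461

5.946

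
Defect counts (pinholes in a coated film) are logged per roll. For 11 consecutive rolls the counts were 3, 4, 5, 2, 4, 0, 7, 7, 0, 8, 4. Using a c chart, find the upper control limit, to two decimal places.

c̄ = (3 + 4 + 5 + 2 + 4 + 0 + 7 + 7 + 0 + 8 + 4) / 11 = 44 / 11 = 4.0000
UCL = c̄ + 3√c̄ = 4.0000 + 3 × √4.0000 = 4.0000 + 3 × 2.0000 = 10.0000

10.00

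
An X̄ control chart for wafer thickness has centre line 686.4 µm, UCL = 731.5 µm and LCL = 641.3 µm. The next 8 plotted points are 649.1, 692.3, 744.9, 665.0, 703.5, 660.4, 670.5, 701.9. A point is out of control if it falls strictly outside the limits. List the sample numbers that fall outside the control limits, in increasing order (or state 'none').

Compare each point to [641.3, 731.5]: sample 3 = 744.9 > UCL.

3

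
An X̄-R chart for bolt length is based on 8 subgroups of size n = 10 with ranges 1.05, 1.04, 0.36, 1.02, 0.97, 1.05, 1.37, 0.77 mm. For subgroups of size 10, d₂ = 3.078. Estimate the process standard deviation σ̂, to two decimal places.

R̄ = (1.05 + 1.04 + 0.36 + 1.02 + 0.97 + 1.05 + 1.37 + 0.77) / 8 = 0.9537
σ̂ = R̄ / d₂ = 0.9537 / 3.078 = 0.3099

0.31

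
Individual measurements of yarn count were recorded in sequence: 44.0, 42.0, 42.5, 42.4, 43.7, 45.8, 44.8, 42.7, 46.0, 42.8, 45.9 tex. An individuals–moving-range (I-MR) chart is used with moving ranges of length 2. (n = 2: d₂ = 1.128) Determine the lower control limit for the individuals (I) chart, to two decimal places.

X̄ = (44.0 + 42.0 + 42.5 + 42.4 + 43.7 + 45.8 + 44.8 + 42.7 + 46.0 + 42.8 + 45.9) / 11 = 43.8727
Moving ranges: 2.0, 0.5, 0.1, 1.3, 2.1, 1.0, 2.1, 3.3, 3.2, 3.1; M̄R̄ = 18.7000 / 10 = 1.8700
LCL = X̄ − 3·M̄R̄/d₂ = 43.8727 − 3 × 1.8700 / 1.128 = 38.8993

38.90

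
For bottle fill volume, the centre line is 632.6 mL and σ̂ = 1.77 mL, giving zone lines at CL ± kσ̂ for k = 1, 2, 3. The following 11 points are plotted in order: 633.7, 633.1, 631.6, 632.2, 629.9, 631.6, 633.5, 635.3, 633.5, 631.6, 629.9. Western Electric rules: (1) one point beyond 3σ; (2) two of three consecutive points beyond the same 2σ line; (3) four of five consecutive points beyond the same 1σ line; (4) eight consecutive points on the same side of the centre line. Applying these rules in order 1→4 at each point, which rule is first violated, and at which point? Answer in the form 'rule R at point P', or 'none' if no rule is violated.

none

Zone of each point (C = within 1σ̂, B = 1σ̂–2σ̂, A = 2σ̂–3σ̂, * = beyond 3σ̂; sign = side of CL): 1:+C, 2:+C, 3:-C, 4:-C, 5:-B, 6:-C, 7:+C, 8:+B, 9:+C, 10:-C, 11:-B
No rule fires across all 11 points.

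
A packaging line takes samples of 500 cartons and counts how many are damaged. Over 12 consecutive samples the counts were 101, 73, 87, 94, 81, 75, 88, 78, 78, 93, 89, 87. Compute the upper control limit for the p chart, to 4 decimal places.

p̄ = Σdᵢ / (k·n) = 1024 / (12 × 500) = 0.17067
UCL = p̄ + 3·√(p̄(1−p̄)/n) = 0.17067 + 3 × √(0.17067×0.82933/500) = 0.17067 + 3 × 0.01682 = 0.22114

0.2211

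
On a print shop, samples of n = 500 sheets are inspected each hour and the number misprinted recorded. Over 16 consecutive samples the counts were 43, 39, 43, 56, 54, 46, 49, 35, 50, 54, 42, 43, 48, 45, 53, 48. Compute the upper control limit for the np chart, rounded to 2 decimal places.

66.28

p̄ = Σdᵢ / (k·n) = 748 / (16 × 500) = 0.09350
UCL = np̄ + 3·√(np̄(1−p̄)) = 46.7500 + 3 × √(46.7500×0.90650) = 46.7500 + 3 × 6.5099 = 66.2797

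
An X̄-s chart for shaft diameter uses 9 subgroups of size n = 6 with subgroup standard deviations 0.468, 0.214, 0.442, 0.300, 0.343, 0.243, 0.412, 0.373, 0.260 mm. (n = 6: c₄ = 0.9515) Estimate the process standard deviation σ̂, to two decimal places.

s̄ = (0.468 + 0.214 + 0.442 + 0.300 + 0.343 + 0.243 + 0.412 + 0.373 + 0.260) / 9 = 0.3394
σ̂ = s̄ / c₄ = 0.3394 / 0.9515 = 0.3567

0.36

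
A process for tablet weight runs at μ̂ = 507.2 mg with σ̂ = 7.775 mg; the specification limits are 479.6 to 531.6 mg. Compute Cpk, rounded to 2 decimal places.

Cpu = (USL − μ̂) / (3σ̂) = (531.6 − 507.2) / (3 × 7.775) = 1.0461; Cpl = (μ̂ − LSL) / (3σ̂) = (507.2 − 479.6) / (3 × 7.775) = 1.1833; Cpk = min(Cpu, Cpl) = 1.0461

1.05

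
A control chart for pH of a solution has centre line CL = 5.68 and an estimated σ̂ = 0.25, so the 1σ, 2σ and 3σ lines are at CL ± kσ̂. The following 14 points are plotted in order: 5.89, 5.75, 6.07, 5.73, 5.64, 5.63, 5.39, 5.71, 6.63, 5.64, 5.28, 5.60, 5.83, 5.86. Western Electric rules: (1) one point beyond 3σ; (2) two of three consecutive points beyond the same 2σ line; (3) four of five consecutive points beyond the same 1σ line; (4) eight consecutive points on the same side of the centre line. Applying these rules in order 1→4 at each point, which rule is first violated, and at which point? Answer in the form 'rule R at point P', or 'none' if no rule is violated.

Zone of each point (C = within 1σ̂, B = 1σ̂–2σ̂, A = 2σ̂–3σ̂, * = beyond 3σ̂; sign = side of CL): 1:+C, 2:+C, 3:+B, 4:+C, 5:-C, 6:-C, 7:-B, 8:+C, 9:+*, 10:-C, 11:-B, 12:-C, 13:+C, 14:+C
Rule 1 (one point beyond the 3σ limits) is satisfied at point 9.

rule 1 at point 9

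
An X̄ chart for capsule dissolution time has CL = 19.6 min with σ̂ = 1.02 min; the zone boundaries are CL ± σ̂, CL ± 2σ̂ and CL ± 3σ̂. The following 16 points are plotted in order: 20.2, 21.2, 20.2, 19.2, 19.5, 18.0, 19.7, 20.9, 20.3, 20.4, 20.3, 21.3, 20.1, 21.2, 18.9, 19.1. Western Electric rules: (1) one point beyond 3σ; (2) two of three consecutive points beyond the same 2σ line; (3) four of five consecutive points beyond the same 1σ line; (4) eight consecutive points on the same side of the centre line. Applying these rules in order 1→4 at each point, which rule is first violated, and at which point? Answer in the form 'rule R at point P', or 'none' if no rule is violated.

rule 4 at point 14

Zone of each point (C = within 1σ̂, B = 1σ̂–2σ̂, A = 2σ̂–3σ̂, * = beyond 3σ̂; sign = side of CL): 1:+C, 2:+B, 3:+C, 4:-C, 5:-C, 6:-B, 7:+C, 8:+B, 9:+C, 10:+C, 11:+C, 12:+B, 13:+C, 14:+B, 15:-C, 16:-C
Rule 4 (eight consecutive points on the same side of the centre line) is satisfied at point 14.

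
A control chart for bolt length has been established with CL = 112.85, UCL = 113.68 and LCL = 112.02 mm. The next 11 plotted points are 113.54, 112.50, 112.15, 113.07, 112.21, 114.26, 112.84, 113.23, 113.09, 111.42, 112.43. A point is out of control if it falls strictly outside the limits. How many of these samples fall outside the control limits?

Compare each point to [112.02, 113.68]: sample 6 = 114.26 > UCL; sample 10 = 111.42 < LCL.

2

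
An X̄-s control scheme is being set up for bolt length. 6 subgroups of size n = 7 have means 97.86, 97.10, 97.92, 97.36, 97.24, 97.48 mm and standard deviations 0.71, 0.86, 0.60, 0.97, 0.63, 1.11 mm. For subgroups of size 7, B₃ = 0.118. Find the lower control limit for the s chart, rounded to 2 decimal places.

s̄ = (0.71 + 0.86 + 0.60 + 0.97 + 0.63 + 1.11) / 6 = 0.8133
LCL_s = B₃·s̄ = 0.118 × 0.8133 = 0.0960

0.10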